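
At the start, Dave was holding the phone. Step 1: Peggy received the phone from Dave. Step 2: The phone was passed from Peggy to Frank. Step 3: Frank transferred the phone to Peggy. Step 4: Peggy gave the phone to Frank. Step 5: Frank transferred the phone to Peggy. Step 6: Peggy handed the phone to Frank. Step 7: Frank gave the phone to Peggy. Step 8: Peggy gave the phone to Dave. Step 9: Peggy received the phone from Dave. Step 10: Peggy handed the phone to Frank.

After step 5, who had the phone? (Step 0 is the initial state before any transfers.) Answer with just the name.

Tracking the phone holder through step 5:
After step 0 (start): Dave
After step 1: Peggy
After step 2: Frank
After step 3: Peggy
After step 4: Frank
After step 5: Peggy

At step 5, the holder is Peggy.

Answer: Peggy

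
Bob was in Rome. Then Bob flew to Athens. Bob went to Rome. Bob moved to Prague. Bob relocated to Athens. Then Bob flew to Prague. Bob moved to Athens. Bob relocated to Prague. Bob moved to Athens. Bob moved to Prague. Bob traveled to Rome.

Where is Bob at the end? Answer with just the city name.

Answer: Rome

Derivation:
Tracking Bob's location:
Start: Bob is in Rome.
After move 1: Rome -> Athens. Bob is in Athens.
After move 2: Athens -> Rome. Bob is in Rome.
After move 3: Rome -> Prague. Bob is in Prague.
After move 4: Prague -> Athens. Bob is in Athens.
After move 5: Athens -> Prague. Bob is in Prague.
After move 6: Prague -> Athens. Bob is in Athens.
After move 7: Athens -> Prague. Bob is in Prague.
After move 8: Prague -> Athens. Bob is in Athens.
After move 9: Athens -> Prague. Bob is in Prague.
After move 10: Prague -> Rome. Bob is in Rome.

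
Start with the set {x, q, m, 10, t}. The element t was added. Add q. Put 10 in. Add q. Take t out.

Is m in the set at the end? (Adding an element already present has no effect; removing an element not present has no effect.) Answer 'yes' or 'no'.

Answer: yes

Derivation:
Tracking the set through each operation:
Start: {10, m, q, t, x}
Event 1 (add t): already present, no change. Set: {10, m, q, t, x}
Event 2 (add q): already present, no change. Set: {10, m, q, t, x}
Event 3 (add 10): already present, no change. Set: {10, m, q, t, x}
Event 4 (add q): already present, no change. Set: {10, m, q, t, x}
Event 5 (remove t): removed. Set: {10, m, q, x}

Final set: {10, m, q, x} (size 4)
m is in the final set.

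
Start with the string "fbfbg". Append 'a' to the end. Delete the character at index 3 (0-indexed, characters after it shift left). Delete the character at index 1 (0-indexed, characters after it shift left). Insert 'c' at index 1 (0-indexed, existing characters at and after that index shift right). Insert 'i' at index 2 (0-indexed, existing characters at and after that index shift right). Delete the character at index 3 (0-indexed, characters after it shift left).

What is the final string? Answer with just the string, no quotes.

Answer: fciga

Derivation:
Applying each edit step by step:
Start: "fbfbg"
Op 1 (append 'a'): "fbfbg" -> "fbfbga"
Op 2 (delete idx 3 = 'b'): "fbfbga" -> "fbfga"
Op 3 (delete idx 1 = 'b'): "fbfga" -> "ffga"
Op 4 (insert 'c' at idx 1): "ffga" -> "fcfga"
Op 5 (insert 'i' at idx 2): "fcfga" -> "fcifga"
Op 6 (delete idx 3 = 'f'): "fcifga" -> "fciga"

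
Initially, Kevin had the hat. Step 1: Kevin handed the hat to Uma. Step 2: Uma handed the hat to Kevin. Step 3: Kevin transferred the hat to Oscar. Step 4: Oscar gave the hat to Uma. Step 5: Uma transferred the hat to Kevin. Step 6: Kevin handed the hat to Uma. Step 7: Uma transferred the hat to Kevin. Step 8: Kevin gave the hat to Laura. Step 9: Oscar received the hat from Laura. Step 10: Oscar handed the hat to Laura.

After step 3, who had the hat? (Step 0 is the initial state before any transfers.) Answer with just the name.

Tracking the hat holder through step 3:
After step 0 (start): Kevin
After step 1: Uma
After step 2: Kevin
After step 3: Oscar

At step 3, the holder is Oscar.

Answer: Oscar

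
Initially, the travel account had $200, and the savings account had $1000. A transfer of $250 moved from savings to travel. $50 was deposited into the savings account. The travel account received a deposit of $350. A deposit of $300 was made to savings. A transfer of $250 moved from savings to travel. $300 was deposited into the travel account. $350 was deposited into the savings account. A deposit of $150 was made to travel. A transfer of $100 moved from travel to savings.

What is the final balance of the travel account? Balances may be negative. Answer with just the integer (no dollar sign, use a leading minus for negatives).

Answer: 1400

Derivation:
Tracking account balances step by step:
Start: travel=200, savings=1000
Event 1 (transfer 250 savings -> travel): savings: 1000 - 250 = 750, travel: 200 + 250 = 450. Balances: travel=450, savings=750
Event 2 (deposit 50 to savings): savings: 750 + 50 = 800. Balances: travel=450, savings=800
Event 3 (deposit 350 to travel): travel: 450 + 350 = 800. Balances: travel=800, savings=800
Event 4 (deposit 300 to savings): savings: 800 + 300 = 1100. Balances: travel=800, savings=1100
Event 5 (transfer 250 savings -> travel): savings: 1100 - 250 = 850, travel: 800 + 250 = 1050. Balances: travel=1050, savings=850
Event 6 (deposit 300 to travel): travel: 1050 + 300 = 1350. Balances: travel=1350, savings=850
Event 7 (deposit 350 to savings): savings: 850 + 350 = 1200. Balances: travel=1350, savings=1200
Event 8 (deposit 150 to travel): travel: 1350 + 150 = 1500. Balances: travel=1500, savings=1200
Event 9 (transfer 100 travel -> savings): travel: 1500 - 100 = 1400, savings: 1200 + 100 = 1300. Balances: travel=1400, savings=1300

Final balance of travel: 1400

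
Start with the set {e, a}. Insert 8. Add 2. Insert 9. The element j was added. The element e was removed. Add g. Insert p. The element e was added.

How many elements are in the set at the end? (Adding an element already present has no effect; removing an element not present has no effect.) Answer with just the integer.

Answer: 8

Derivation:
Tracking the set through each operation:
Start: {a, e}
Event 1 (add 8): added. Set: {8, a, e}
Event 2 (add 2): added. Set: {2, 8, a, e}
Event 3 (add 9): added. Set: {2, 8, 9, a, e}
Event 4 (add j): added. Set: {2, 8, 9, a, e, j}
Event 5 (remove e): removed. Set: {2, 8, 9, a, j}
Event 6 (add g): added. Set: {2, 8, 9, a, g, j}
Event 7 (add p): added. Set: {2, 8, 9, a, g, j, p}
Event 8 (add e): added. Set: {2, 8, 9, a, e, g, j, p}

Final set: {2, 8, 9, a, e, g, j, p} (size 8)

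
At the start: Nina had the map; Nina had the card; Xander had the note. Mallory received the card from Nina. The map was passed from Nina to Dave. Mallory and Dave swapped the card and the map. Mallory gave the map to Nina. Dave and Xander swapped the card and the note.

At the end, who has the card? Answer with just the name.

Answer: Xander

Derivation:
Tracking all object holders:
Start: map:Nina, card:Nina, note:Xander
Event 1 (give card: Nina -> Mallory). State: map:Nina, card:Mallory, note:Xander
Event 2 (give map: Nina -> Dave). State: map:Dave, card:Mallory, note:Xander
Event 3 (swap card<->map: now card:Dave, map:Mallory). State: map:Mallory, card:Dave, note:Xander
Event 4 (give map: Mallory -> Nina). State: map:Nina, card:Dave, note:Xander
Event 5 (swap card<->note: now card:Xander, note:Dave). State: map:Nina, card:Xander, note:Dave

Final state: map:Nina, card:Xander, note:Dave
The card is held by Xander.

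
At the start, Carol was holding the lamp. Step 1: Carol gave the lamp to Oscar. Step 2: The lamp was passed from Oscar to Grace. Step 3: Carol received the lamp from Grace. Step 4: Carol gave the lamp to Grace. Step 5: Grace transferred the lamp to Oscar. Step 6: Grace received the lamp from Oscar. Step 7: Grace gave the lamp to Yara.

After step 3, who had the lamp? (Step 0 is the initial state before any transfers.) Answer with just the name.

Answer: Carol

Derivation:
Tracking the lamp holder through step 3:
After step 0 (start): Carol
After step 1: Oscar
After step 2: Grace
After step 3: Carol

At step 3, the holder is Carol.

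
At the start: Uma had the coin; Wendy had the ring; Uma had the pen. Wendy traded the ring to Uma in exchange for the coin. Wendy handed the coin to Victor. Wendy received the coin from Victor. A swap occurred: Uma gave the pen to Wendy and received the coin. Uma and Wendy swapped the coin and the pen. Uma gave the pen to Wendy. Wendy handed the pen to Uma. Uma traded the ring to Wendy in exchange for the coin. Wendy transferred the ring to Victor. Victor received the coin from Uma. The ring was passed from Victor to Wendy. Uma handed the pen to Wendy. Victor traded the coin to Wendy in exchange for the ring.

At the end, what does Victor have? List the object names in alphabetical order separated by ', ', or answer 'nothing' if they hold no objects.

Answer: ring

Derivation:
Tracking all object holders:
Start: coin:Uma, ring:Wendy, pen:Uma
Event 1 (swap ring<->coin: now ring:Uma, coin:Wendy). State: coin:Wendy, ring:Uma, pen:Uma
Event 2 (give coin: Wendy -> Victor). State: coin:Victor, ring:Uma, pen:Uma
Event 3 (give coin: Victor -> Wendy). State: coin:Wendy, ring:Uma, pen:Uma
Event 4 (swap pen<->coin: now pen:Wendy, coin:Uma). State: coin:Uma, ring:Uma, pen:Wendy
Event 5 (swap coin<->pen: now coin:Wendy, pen:Uma). State: coin:Wendy, ring:Uma, pen:Uma
Event 6 (give pen: Uma -> Wendy). State: coin:Wendy, ring:Uma, pen:Wendy
Event 7 (give pen: Wendy -> Uma). State: coin:Wendy, ring:Uma, pen:Uma
Event 8 (swap ring<->coin: now ring:Wendy, coin:Uma). State: coin:Uma, ring:Wendy, pen:Uma
Event 9 (give ring: Wendy -> Victor). State: coin:Uma, ring:Victor, pen:Uma
Event 10 (give coin: Uma -> Victor). State: coin:Victor, ring:Victor, pen:Uma
Event 11 (give ring: Victor -> Wendy). State: coin:Victor, ring:Wendy, pen:Uma
Event 12 (give pen: Uma -> Wendy). State: coin:Victor, ring:Wendy, pen:Wendy
Event 13 (swap coin<->ring: now coin:Wendy, ring:Victor). State: coin:Wendy, ring:Victor, pen:Wendy

Final state: coin:Wendy, ring:Victor, pen:Wendy
Victor holds: ring.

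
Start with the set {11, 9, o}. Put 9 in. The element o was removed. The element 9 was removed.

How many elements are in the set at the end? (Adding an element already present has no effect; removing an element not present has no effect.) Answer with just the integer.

Tracking the set through each operation:
Start: {11, 9, o}
Event 1 (add 9): already present, no change. Set: {11, 9, o}
Event 2 (remove o): removed. Set: {11, 9}
Event 3 (remove 9): removed. Set: {11}

Final set: {11} (size 1)

Answer: 1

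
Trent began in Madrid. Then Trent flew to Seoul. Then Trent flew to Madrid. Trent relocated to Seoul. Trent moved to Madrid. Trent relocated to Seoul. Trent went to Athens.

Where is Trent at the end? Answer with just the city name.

Answer: Athens

Derivation:
Tracking Trent's location:
Start: Trent is in Madrid.
After move 1: Madrid -> Seoul. Trent is in Seoul.
After move 2: Seoul -> Madrid. Trent is in Madrid.
After move 3: Madrid -> Seoul. Trent is in Seoul.
After move 4: Seoul -> Madrid. Trent is in Madrid.
After move 5: Madrid -> Seoul. Trent is in Seoul.
After move 6: Seoul -> Athens. Trent is in Athens.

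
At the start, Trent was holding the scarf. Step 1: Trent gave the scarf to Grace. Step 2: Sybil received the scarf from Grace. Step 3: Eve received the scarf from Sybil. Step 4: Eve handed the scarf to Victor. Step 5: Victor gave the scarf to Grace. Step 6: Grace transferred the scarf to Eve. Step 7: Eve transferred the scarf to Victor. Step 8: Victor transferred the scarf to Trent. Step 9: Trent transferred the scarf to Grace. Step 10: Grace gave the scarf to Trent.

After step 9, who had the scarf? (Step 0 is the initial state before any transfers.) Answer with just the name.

Answer: Grace

Derivation:
Tracking the scarf holder through step 9:
After step 0 (start): Trent
After step 1: Grace
After step 2: Sybil
After step 3: Eve
After step 4: Victor
After step 5: Grace
After step 6: Eve
After step 7: Victor
After step 8: Trent
After step 9: Grace

At step 9, the holder is Grace.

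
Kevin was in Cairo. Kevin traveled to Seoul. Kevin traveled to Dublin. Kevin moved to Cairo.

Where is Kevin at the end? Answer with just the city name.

Answer: Cairo

Derivation:
Tracking Kevin's location:
Start: Kevin is in Cairo.
After move 1: Cairo -> Seoul. Kevin is in Seoul.
After move 2: Seoul -> Dublin. Kevin is in Dublin.
After move 3: Dublin -> Cairo. Kevin is in Cairo.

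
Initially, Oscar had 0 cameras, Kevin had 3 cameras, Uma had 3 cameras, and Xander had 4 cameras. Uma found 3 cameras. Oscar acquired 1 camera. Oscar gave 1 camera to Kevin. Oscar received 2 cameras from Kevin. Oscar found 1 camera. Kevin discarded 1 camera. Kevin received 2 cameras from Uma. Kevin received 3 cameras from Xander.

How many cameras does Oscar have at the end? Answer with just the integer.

Answer: 3

Derivation:
Tracking counts step by step:
Start: Oscar=0, Kevin=3, Uma=3, Xander=4
Event 1 (Uma +3): Uma: 3 -> 6. State: Oscar=0, Kevin=3, Uma=6, Xander=4
Event 2 (Oscar +1): Oscar: 0 -> 1. State: Oscar=1, Kevin=3, Uma=6, Xander=4
Event 3 (Oscar -> Kevin, 1): Oscar: 1 -> 0, Kevin: 3 -> 4. State: Oscar=0, Kevin=4, Uma=6, Xander=4
Event 4 (Kevin -> Oscar, 2): Kevin: 4 -> 2, Oscar: 0 -> 2. State: Oscar=2, Kevin=2, Uma=6, Xander=4
Event 5 (Oscar +1): Oscar: 2 -> 3. State: Oscar=3, Kevin=2, Uma=6, Xander=4
Event 6 (Kevin -1): Kevin: 2 -> 1. State: Oscar=3, Kevin=1, Uma=6, Xander=4
Event 7 (Uma -> Kevin, 2): Uma: 6 -> 4, Kevin: 1 -> 3. State: Oscar=3, Kevin=3, Uma=4, Xander=4
Event 8 (Xander -> Kevin, 3): Xander: 4 -> 1, Kevin: 3 -> 6. State: Oscar=3, Kevin=6, Uma=4, Xander=1

Oscar's final count: 3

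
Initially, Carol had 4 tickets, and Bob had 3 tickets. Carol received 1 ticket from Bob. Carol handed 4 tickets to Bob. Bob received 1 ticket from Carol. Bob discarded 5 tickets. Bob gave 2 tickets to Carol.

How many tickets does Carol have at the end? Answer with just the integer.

Tracking counts step by step:
Start: Carol=4, Bob=3
Event 1 (Bob -> Carol, 1): Bob: 3 -> 2, Carol: 4 -> 5. State: Carol=5, Bob=2
Event 2 (Carol -> Bob, 4): Carol: 5 -> 1, Bob: 2 -> 6. State: Carol=1, Bob=6
Event 3 (Carol -> Bob, 1): Carol: 1 -> 0, Bob: 6 -> 7. State: Carol=0, Bob=7
Event 4 (Bob -5): Bob: 7 -> 2. State: Carol=0, Bob=2
Event 5 (Bob -> Carol, 2): Bob: 2 -> 0, Carol: 0 -> 2. State: Carol=2, Bob=0

Carol's final count: 2

Answer: 2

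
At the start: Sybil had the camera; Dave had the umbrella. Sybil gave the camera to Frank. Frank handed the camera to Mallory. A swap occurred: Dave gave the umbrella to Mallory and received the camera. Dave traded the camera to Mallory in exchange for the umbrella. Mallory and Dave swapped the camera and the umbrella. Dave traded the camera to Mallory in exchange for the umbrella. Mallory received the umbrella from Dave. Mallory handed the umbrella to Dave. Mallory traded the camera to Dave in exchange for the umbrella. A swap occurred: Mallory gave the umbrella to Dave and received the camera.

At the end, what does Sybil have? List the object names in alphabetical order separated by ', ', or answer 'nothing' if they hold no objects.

Tracking all object holders:
Start: camera:Sybil, umbrella:Dave
Event 1 (give camera: Sybil -> Frank). State: camera:Frank, umbrella:Dave
Event 2 (give camera: Frank -> Mallory). State: camera:Mallory, umbrella:Dave
Event 3 (swap umbrella<->camera: now umbrella:Mallory, camera:Dave). State: camera:Dave, umbrella:Mallory
Event 4 (swap camera<->umbrella: now camera:Mallory, umbrella:Dave). State: camera:Mallory, umbrella:Dave
Event 5 (swap camera<->umbrella: now camera:Dave, umbrella:Mallory). State: camera:Dave, umbrella:Mallory
Event 6 (swap camera<->umbrella: now camera:Mallory, umbrella:Dave). State: camera:Mallory, umbrella:Dave
Event 7 (give umbrella: Dave -> Mallory). State: camera:Mallory, umbrella:Mallory
Event 8 (give umbrella: Mallory -> Dave). State: camera:Mallory, umbrella:Dave
Event 9 (swap camera<->umbrella: now camera:Dave, umbrella:Mallory). State: camera:Dave, umbrella:Mallory
Event 10 (swap umbrella<->camera: now umbrella:Dave, camera:Mallory). State: camera:Mallory, umbrella:Dave

Final state: camera:Mallory, umbrella:Dave
Sybil holds: (nothing).

Answer: nothing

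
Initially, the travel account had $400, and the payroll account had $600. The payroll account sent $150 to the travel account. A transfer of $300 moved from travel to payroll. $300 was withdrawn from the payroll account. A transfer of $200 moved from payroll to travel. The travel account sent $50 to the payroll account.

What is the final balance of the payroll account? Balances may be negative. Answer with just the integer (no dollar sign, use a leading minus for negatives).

Answer: 300

Derivation:
Tracking account balances step by step:
Start: travel=400, payroll=600
Event 1 (transfer 150 payroll -> travel): payroll: 600 - 150 = 450, travel: 400 + 150 = 550. Balances: travel=550, payroll=450
Event 2 (transfer 300 travel -> payroll): travel: 550 - 300 = 250, payroll: 450 + 300 = 750. Balances: travel=250, payroll=750
Event 3 (withdraw 300 from payroll): payroll: 750 - 300 = 450. Balances: travel=250, payroll=450
Event 4 (transfer 200 payroll -> travel): payroll: 450 - 200 = 250, travel: 250 + 200 = 450. Balances: travel=450, payroll=250
Event 5 (transfer 50 travel -> payroll): travel: 450 - 50 = 400, payroll: 250 + 50 = 300. Balances: travel=400, payroll=300

Final balance of payroll: 300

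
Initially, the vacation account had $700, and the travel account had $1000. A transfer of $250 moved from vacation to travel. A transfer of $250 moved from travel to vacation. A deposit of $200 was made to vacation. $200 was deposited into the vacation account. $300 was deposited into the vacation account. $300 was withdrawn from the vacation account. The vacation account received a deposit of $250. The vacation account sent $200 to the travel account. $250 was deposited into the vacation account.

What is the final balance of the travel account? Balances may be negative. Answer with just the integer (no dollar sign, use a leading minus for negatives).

Tracking account balances step by step:
Start: vacation=700, travel=1000
Event 1 (transfer 250 vacation -> travel): vacation: 700 - 250 = 450, travel: 1000 + 250 = 1250. Balances: vacation=450, travel=1250
Event 2 (transfer 250 travel -> vacation): travel: 1250 - 250 = 1000, vacation: 450 + 250 = 700. Balances: vacation=700, travel=1000
Event 3 (deposit 200 to vacation): vacation: 700 + 200 = 900. Balances: vacation=900, travel=1000
Event 4 (deposit 200 to vacation): vacation: 900 + 200 = 1100. Balances: vacation=1100, travel=1000
Event 5 (deposit 300 to vacation): vacation: 1100 + 300 = 1400. Balances: vacation=1400, travel=1000
Event 6 (withdraw 300 from vacation): vacation: 1400 - 300 = 1100. Balances: vacation=1100, travel=1000
Event 7 (deposit 250 to vacation): vacation: 1100 + 250 = 1350. Balances: vacation=1350, travel=1000
Event 8 (transfer 200 vacation -> travel): vacation: 1350 - 200 = 1150, travel: 1000 + 200 = 1200. Balances: vacation=1150, travel=1200
Event 9 (deposit 250 to vacation): vacation: 1150 + 250 = 1400. Balances: vacation=1400, travel=1200

Final balance of travel: 1200

Answer: 1200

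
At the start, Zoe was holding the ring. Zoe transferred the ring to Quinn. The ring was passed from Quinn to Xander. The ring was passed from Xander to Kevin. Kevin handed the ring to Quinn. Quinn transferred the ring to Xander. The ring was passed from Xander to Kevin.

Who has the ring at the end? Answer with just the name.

Answer: Kevin

Derivation:
Tracking the ring through each event:
Start: Zoe has the ring.
After event 1: Quinn has the ring.
After event 2: Xander has the ring.
After event 3: Kevin has the ring.
After event 4: Quinn has the ring.
After event 5: Xander has the ring.
After event 6: Kevin has the ring.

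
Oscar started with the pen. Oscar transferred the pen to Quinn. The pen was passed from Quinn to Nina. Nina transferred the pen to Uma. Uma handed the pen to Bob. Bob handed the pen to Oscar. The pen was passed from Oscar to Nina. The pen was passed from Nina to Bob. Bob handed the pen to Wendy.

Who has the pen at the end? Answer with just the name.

Tracking the pen through each event:
Start: Oscar has the pen.
After event 1: Quinn has the pen.
After event 2: Nina has the pen.
After event 3: Uma has the pen.
After event 4: Bob has the pen.
After event 5: Oscar has the pen.
After event 6: Nina has the pen.
After event 7: Bob has the pen.
After event 8: Wendy has the pen.

Answer: Wendy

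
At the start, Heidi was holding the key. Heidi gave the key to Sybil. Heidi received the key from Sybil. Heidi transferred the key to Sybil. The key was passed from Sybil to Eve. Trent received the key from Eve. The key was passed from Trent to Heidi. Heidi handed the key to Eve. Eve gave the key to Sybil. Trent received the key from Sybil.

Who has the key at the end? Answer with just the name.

Answer: Trent

Derivation:
Tracking the key through each event:
Start: Heidi has the key.
After event 1: Sybil has the key.
After event 2: Heidi has the key.
After event 3: Sybil has the key.
After event 4: Eve has the key.
After event 5: Trent has the key.
After event 6: Heidi has the key.
After event 7: Eve has the key.
After event 8: Sybil has the key.
After event 9: Trent has the key.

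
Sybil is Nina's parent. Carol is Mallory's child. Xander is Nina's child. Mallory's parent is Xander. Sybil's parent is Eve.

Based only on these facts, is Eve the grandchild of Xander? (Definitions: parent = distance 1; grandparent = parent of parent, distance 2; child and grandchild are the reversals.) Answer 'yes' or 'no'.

Reconstructing the parent chain from the given facts:
  Eve -> Sybil -> Nina -> Xander -> Mallory -> Carol
(each arrow means 'parent of the next')
Positions in the chain (0 = top):
  position of Eve: 0
  position of Sybil: 1
  position of Nina: 2
  position of Xander: 3
  position of Mallory: 4
  position of Carol: 5

Eve is at position 0, Xander is at position 3; signed distance (j - i) = 3.
'grandchild' requires j - i = -2. Actual distance is 3, so the relation does NOT hold.

Answer: no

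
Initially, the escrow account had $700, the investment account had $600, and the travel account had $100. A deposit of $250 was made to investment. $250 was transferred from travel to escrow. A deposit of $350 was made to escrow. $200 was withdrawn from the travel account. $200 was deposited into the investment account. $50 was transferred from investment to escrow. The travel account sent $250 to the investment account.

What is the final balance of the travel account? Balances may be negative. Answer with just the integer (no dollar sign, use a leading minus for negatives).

Answer: -600

Derivation:
Tracking account balances step by step:
Start: escrow=700, investment=600, travel=100
Event 1 (deposit 250 to investment): investment: 600 + 250 = 850. Balances: escrow=700, investment=850, travel=100
Event 2 (transfer 250 travel -> escrow): travel: 100 - 250 = -150, escrow: 700 + 250 = 950. Balances: escrow=950, investment=850, travel=-150
Event 3 (deposit 350 to escrow): escrow: 950 + 350 = 1300. Balances: escrow=1300, investment=850, travel=-150
Event 4 (withdraw 200 from travel): travel: -150 - 200 = -350. Balances: escrow=1300, investment=850, travel=-350
Event 5 (deposit 200 to investment): investment: 850 + 200 = 1050. Balances: escrow=1300, investment=1050, travel=-350
Event 6 (transfer 50 investment -> escrow): investment: 1050 - 50 = 1000, escrow: 1300 + 50 = 1350. Balances: escrow=1350, investment=1000, travel=-350
Event 7 (transfer 250 travel -> investment): travel: -350 - 250 = -600, investment: 1000 + 250 = 1250. Balances: escrow=1350, investment=1250, travel=-600

Final balance of travel: -600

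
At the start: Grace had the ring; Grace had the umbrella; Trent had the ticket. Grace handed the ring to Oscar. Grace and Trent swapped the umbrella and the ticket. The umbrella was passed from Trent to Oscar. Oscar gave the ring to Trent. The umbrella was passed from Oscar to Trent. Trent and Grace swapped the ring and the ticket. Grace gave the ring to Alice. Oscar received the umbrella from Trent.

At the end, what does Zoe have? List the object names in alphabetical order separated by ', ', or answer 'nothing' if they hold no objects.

Answer: nothing

Derivation:
Tracking all object holders:
Start: ring:Grace, umbrella:Grace, ticket:Trent
Event 1 (give ring: Grace -> Oscar). State: ring:Oscar, umbrella:Grace, ticket:Trent
Event 2 (swap umbrella<->ticket: now umbrella:Trent, ticket:Grace). State: ring:Oscar, umbrella:Trent, ticket:Grace
Event 3 (give umbrella: Trent -> Oscar). State: ring:Oscar, umbrella:Oscar, ticket:Grace
Event 4 (give ring: Oscar -> Trent). State: ring:Trent, umbrella:Oscar, ticket:Grace
Event 5 (give umbrella: Oscar -> Trent). State: ring:Trent, umbrella:Trent, ticket:Grace
Event 6 (swap ring<->ticket: now ring:Grace, ticket:Trent). State: ring:Grace, umbrella:Trent, ticket:Trent
Event 7 (give ring: Grace -> Alice). State: ring:Alice, umbrella:Trent, ticket:Trent
Event 8 (give umbrella: Trent -> Oscar). State: ring:Alice, umbrella:Oscar, ticket:Trent

Final state: ring:Alice, umbrella:Oscar, ticket:Trent
Zoe holds: (nothing).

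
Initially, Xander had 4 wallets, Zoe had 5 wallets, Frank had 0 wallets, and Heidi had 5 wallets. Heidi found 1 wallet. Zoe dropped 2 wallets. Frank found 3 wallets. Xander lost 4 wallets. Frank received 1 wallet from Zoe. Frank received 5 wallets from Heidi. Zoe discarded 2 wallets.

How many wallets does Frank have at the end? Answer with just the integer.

Answer: 9

Derivation:
Tracking counts step by step:
Start: Xander=4, Zoe=5, Frank=0, Heidi=5
Event 1 (Heidi +1): Heidi: 5 -> 6. State: Xander=4, Zoe=5, Frank=0, Heidi=6
Event 2 (Zoe -2): Zoe: 5 -> 3. State: Xander=4, Zoe=3, Frank=0, Heidi=6
Event 3 (Frank +3): Frank: 0 -> 3. State: Xander=4, Zoe=3, Frank=3, Heidi=6
Event 4 (Xander -4): Xander: 4 -> 0. State: Xander=0, Zoe=3, Frank=3, Heidi=6
Event 5 (Zoe -> Frank, 1): Zoe: 3 -> 2, Frank: 3 -> 4. State: Xander=0, Zoe=2, Frank=4, Heidi=6
Event 6 (Heidi -> Frank, 5): Heidi: 6 -> 1, Frank: 4 -> 9. State: Xander=0, Zoe=2, Frank=9, Heidi=1
Event 7 (Zoe -2): Zoe: 2 -> 0. State: Xander=0, Zoe=0, Frank=9, Heidi=1

Frank's final count: 9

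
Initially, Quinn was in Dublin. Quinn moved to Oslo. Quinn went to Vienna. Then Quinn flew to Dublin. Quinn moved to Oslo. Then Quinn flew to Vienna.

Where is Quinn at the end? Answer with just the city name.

Tracking Quinn's location:
Start: Quinn is in Dublin.
After move 1: Dublin -> Oslo. Quinn is in Oslo.
After move 2: Oslo -> Vienna. Quinn is in Vienna.
After move 3: Vienna -> Dublin. Quinn is in Dublin.
After move 4: Dublin -> Oslo. Quinn is in Oslo.
After move 5: Oslo -> Vienna. Quinn is in Vienna.

Answer: Vienna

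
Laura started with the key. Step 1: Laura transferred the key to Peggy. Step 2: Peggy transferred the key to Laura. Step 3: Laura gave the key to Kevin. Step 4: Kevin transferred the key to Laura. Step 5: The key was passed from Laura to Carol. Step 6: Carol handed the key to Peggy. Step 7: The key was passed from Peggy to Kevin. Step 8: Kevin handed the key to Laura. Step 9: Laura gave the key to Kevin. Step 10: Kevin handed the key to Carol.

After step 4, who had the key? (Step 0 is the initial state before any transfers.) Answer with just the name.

Tracking the key holder through step 4:
After step 0 (start): Laura
After step 1: Peggy
After step 2: Laura
After step 3: Kevin
After step 4: Laura

At step 4, the holder is Laura.

Answer: Laura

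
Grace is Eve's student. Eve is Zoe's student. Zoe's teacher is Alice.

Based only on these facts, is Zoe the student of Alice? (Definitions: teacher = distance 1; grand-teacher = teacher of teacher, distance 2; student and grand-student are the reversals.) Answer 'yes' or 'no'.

Answer: yes

Derivation:
Reconstructing the teacher chain from the given facts:
  Alice -> Zoe -> Eve -> Grace
(each arrow means 'teacher of the next')
Positions in the chain (0 = top):
  position of Alice: 0
  position of Zoe: 1
  position of Eve: 2
  position of Grace: 3

Zoe is at position 1, Alice is at position 0; signed distance (j - i) = -1.
'student' requires j - i = -1. Actual distance is -1, so the relation HOLDS.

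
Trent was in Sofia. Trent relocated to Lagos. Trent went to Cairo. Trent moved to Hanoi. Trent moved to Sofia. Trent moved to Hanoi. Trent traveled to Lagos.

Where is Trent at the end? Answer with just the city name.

Answer: Lagos

Derivation:
Tracking Trent's location:
Start: Trent is in Sofia.
After move 1: Sofia -> Lagos. Trent is in Lagos.
After move 2: Lagos -> Cairo. Trent is in Cairo.
After move 3: Cairo -> Hanoi. Trent is in Hanoi.
After move 4: Hanoi -> Sofia. Trent is in Sofia.
After move 5: Sofia -> Hanoi. Trent is in Hanoi.
After move 6: Hanoi -> Lagos. Trent is in Lagos.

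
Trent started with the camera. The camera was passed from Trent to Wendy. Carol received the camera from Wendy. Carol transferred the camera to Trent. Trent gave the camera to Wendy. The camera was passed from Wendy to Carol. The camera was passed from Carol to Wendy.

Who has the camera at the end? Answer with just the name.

Answer: Wendy

Derivation:
Tracking the camera through each event:
Start: Trent has the camera.
After event 1: Wendy has the camera.
After event 2: Carol has the camera.
After event 3: Trent has the camera.
After event 4: Wendy has the camera.
After event 5: Carol has the camera.
After event 6: Wendy has the camera.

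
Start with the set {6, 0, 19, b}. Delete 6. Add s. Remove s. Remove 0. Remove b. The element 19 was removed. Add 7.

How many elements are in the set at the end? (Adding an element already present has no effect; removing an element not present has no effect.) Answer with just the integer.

Answer: 1

Derivation:
Tracking the set through each operation:
Start: {0, 19, 6, b}
Event 1 (remove 6): removed. Set: {0, 19, b}
Event 2 (add s): added. Set: {0, 19, b, s}
Event 3 (remove s): removed. Set: {0, 19, b}
Event 4 (remove 0): removed. Set: {19, b}
Event 5 (remove b): removed. Set: {19}
Event 6 (remove 19): removed. Set: {}
Event 7 (add 7): added. Set: {7}

Final set: {7} (size 1)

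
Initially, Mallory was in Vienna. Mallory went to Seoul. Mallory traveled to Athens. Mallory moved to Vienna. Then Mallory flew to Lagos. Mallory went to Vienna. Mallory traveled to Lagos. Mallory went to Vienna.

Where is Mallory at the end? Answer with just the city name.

Answer: Vienna

Derivation:
Tracking Mallory's location:
Start: Mallory is in Vienna.
After move 1: Vienna -> Seoul. Mallory is in Seoul.
After move 2: Seoul -> Athens. Mallory is in Athens.
After move 3: Athens -> Vienna. Mallory is in Vienna.
After move 4: Vienna -> Lagos. Mallory is in Lagos.
After move 5: Lagos -> Vienna. Mallory is in Vienna.
After move 6: Vienna -> Lagos. Mallory is in Lagos.
After move 7: Lagos -> Vienna. Mallory is in Vienna.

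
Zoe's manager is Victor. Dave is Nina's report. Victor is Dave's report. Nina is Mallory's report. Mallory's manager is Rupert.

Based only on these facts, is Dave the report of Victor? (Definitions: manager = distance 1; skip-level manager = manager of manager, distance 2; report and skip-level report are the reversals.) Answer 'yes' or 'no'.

Answer: no

Derivation:
Reconstructing the manager chain from the given facts:
  Rupert -> Mallory -> Nina -> Dave -> Victor -> Zoe
(each arrow means 'manager of the next')
Positions in the chain (0 = top):
  position of Rupert: 0
  position of Mallory: 1
  position of Nina: 2
  position of Dave: 3
  position of Victor: 4
  position of Zoe: 5

Dave is at position 3, Victor is at position 4; signed distance (j - i) = 1.
'report' requires j - i = -1. Actual distance is 1, so the relation does NOT hold.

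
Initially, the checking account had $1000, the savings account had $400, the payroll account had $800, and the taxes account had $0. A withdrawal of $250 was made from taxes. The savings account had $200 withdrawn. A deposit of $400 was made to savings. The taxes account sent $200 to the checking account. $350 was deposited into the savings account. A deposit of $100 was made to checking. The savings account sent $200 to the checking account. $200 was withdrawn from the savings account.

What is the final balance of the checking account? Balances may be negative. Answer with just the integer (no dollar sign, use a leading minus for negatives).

Tracking account balances step by step:
Start: checking=1000, savings=400, payroll=800, taxes=0
Event 1 (withdraw 250 from taxes): taxes: 0 - 250 = -250. Balances: checking=1000, savings=400, payroll=800, taxes=-250
Event 2 (withdraw 200 from savings): savings: 400 - 200 = 200. Balances: checking=1000, savings=200, payroll=800, taxes=-250
Event 3 (deposit 400 to savings): savings: 200 + 400 = 600. Balances: checking=1000, savings=600, payroll=800, taxes=-250
Event 4 (transfer 200 taxes -> checking): taxes: -250 - 200 = -450, checking: 1000 + 200 = 1200. Balances: checking=1200, savings=600, payroll=800, taxes=-450
Event 5 (deposit 350 to savings): savings: 600 + 350 = 950. Balances: checking=1200, savings=950, payroll=800, taxes=-450
Event 6 (deposit 100 to checking): checking: 1200 + 100 = 1300. Balances: checking=1300, savings=950, payroll=800, taxes=-450
Event 7 (transfer 200 savings -> checking): savings: 950 - 200 = 750, checking: 1300 + 200 = 1500. Balances: checking=1500, savings=750, payroll=800, taxes=-450
Event 8 (withdraw 200 from savings): savings: 750 - 200 = 550. Balances: checking=1500, savings=550, payroll=800, taxes=-450

Final balance of checking: 1500

Answer: 1500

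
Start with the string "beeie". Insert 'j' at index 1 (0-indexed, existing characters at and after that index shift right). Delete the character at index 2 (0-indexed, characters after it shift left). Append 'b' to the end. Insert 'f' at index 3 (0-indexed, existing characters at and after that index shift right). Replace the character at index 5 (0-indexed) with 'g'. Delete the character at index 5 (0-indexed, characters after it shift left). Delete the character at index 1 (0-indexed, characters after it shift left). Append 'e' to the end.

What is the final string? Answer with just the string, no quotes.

Applying each edit step by step:
Start: "beeie"
Op 1 (insert 'j' at idx 1): "beeie" -> "bjeeie"
Op 2 (delete idx 2 = 'e'): "bjeeie" -> "bjeie"
Op 3 (append 'b'): "bjeie" -> "bjeieb"
Op 4 (insert 'f' at idx 3): "bjeieb" -> "bjefieb"
Op 5 (replace idx 5: 'e' -> 'g'): "bjefieb" -> "bjefigb"
Op 6 (delete idx 5 = 'g'): "bjefigb" -> "bjefib"
Op 7 (delete idx 1 = 'j'): "bjefib" -> "befib"
Op 8 (append 'e'): "befib" -> "befibe"

Answer: befibe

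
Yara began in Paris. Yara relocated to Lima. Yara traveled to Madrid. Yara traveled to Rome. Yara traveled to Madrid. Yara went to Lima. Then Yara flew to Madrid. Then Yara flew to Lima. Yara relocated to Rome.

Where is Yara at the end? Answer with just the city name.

Answer: Rome

Derivation:
Tracking Yara's location:
Start: Yara is in Paris.
After move 1: Paris -> Lima. Yara is in Lima.
After move 2: Lima -> Madrid. Yara is in Madrid.
After move 3: Madrid -> Rome. Yara is in Rome.
After move 4: Rome -> Madrid. Yara is in Madrid.
After move 5: Madrid -> Lima. Yara is in Lima.
After move 6: Lima -> Madrid. Yara is in Madrid.
After move 7: Madrid -> Lima. Yara is in Lima.
After move 8: Lima -> Rome. Yara is in Rome.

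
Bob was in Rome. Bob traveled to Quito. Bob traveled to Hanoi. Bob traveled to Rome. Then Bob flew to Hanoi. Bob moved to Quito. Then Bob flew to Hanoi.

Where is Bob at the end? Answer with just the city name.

Tracking Bob's location:
Start: Bob is in Rome.
After move 1: Rome -> Quito. Bob is in Quito.
After move 2: Quito -> Hanoi. Bob is in Hanoi.
After move 3: Hanoi -> Rome. Bob is in Rome.
After move 4: Rome -> Hanoi. Bob is in Hanoi.
After move 5: Hanoi -> Quito. Bob is in Quito.
After move 6: Quito -> Hanoi. Bob is in Hanoi.

Answer: Hanoi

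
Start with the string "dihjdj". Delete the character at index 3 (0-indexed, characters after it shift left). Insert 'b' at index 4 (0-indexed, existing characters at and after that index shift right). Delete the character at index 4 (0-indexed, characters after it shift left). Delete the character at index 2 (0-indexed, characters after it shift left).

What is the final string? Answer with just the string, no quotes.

Applying each edit step by step:
Start: "dihjdj"
Op 1 (delete idx 3 = 'j'): "dihjdj" -> "dihdj"
Op 2 (insert 'b' at idx 4): "dihdj" -> "dihdbj"
Op 3 (delete idx 4 = 'b'): "dihdbj" -> "dihdj"
Op 4 (delete idx 2 = 'h'): "dihdj" -> "didj"

Answer: didj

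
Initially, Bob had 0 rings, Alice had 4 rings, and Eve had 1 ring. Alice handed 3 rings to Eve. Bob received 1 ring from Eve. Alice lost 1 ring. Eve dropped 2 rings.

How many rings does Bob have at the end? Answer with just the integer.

Answer: 1

Derivation:
Tracking counts step by step:
Start: Bob=0, Alice=4, Eve=1
Event 1 (Alice -> Eve, 3): Alice: 4 -> 1, Eve: 1 -> 4. State: Bob=0, Alice=1, Eve=4
Event 2 (Eve -> Bob, 1): Eve: 4 -> 3, Bob: 0 -> 1. State: Bob=1, Alice=1, Eve=3
Event 3 (Alice -1): Alice: 1 -> 0. State: Bob=1, Alice=0, Eve=3
Event 4 (Eve -2): Eve: 3 -> 1. State: Bob=1, Alice=0, Eve=1

Bob's final count: 1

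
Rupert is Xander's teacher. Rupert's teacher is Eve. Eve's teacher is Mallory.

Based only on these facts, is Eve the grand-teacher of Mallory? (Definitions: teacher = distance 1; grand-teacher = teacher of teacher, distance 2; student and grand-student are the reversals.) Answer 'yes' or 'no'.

Answer: no

Derivation:
Reconstructing the teacher chain from the given facts:
  Mallory -> Eve -> Rupert -> Xander
(each arrow means 'teacher of the next')
Positions in the chain (0 = top):
  position of Mallory: 0
  position of Eve: 1
  position of Rupert: 2
  position of Xander: 3

Eve is at position 1, Mallory is at position 0; signed distance (j - i) = -1.
'grand-teacher' requires j - i = 2. Actual distance is -1, so the relation does NOT hold.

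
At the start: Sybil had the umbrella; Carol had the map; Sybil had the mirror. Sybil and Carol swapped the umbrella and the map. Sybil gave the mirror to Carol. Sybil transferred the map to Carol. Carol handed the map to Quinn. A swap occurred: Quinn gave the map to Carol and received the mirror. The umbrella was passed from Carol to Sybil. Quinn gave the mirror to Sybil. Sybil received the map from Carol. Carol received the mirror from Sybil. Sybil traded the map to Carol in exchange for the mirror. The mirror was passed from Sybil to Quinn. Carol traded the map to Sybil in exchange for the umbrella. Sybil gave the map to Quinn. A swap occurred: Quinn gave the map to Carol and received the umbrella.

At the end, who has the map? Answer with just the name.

Tracking all object holders:
Start: umbrella:Sybil, map:Carol, mirror:Sybil
Event 1 (swap umbrella<->map: now umbrella:Carol, map:Sybil). State: umbrella:Carol, map:Sybil, mirror:Sybil
Event 2 (give mirror: Sybil -> Carol). State: umbrella:Carol, map:Sybil, mirror:Carol
Event 3 (give map: Sybil -> Carol). State: umbrella:Carol, map:Carol, mirror:Carol
Event 4 (give map: Carol -> Quinn). State: umbrella:Carol, map:Quinn, mirror:Carol
Event 5 (swap map<->mirror: now map:Carol, mirror:Quinn). State: umbrella:Carol, map:Carol, mirror:Quinn
Event 6 (give umbrella: Carol -> Sybil). State: umbrella:Sybil, map:Carol, mirror:Quinn
Event 7 (give mirror: Quinn -> Sybil). State: umbrella:Sybil, map:Carol, mirror:Sybil
Event 8 (give map: Carol -> Sybil). State: umbrella:Sybil, map:Sybil, mirror:Sybil
Event 9 (give mirror: Sybil -> Carol). State: umbrella:Sybil, map:Sybil, mirror:Carol
Event 10 (swap map<->mirror: now map:Carol, mirror:Sybil). State: umbrella:Sybil, map:Carol, mirror:Sybil
Event 11 (give mirror: Sybil -> Quinn). State: umbrella:Sybil, map:Carol, mirror:Quinn
Event 12 (swap map<->umbrella: now map:Sybil, umbrella:Carol). State: umbrella:Carol, map:Sybil, mirror:Quinn
Event 13 (give map: Sybil -> Quinn). State: umbrella:Carol, map:Quinn, mirror:Quinn
Event 14 (swap map<->umbrella: now map:Carol, umbrella:Quinn). State: umbrella:Quinn, map:Carol, mirror:Quinn

Final state: umbrella:Quinn, map:Carol, mirror:Quinn
The map is held by Carol.

Answer: Carol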